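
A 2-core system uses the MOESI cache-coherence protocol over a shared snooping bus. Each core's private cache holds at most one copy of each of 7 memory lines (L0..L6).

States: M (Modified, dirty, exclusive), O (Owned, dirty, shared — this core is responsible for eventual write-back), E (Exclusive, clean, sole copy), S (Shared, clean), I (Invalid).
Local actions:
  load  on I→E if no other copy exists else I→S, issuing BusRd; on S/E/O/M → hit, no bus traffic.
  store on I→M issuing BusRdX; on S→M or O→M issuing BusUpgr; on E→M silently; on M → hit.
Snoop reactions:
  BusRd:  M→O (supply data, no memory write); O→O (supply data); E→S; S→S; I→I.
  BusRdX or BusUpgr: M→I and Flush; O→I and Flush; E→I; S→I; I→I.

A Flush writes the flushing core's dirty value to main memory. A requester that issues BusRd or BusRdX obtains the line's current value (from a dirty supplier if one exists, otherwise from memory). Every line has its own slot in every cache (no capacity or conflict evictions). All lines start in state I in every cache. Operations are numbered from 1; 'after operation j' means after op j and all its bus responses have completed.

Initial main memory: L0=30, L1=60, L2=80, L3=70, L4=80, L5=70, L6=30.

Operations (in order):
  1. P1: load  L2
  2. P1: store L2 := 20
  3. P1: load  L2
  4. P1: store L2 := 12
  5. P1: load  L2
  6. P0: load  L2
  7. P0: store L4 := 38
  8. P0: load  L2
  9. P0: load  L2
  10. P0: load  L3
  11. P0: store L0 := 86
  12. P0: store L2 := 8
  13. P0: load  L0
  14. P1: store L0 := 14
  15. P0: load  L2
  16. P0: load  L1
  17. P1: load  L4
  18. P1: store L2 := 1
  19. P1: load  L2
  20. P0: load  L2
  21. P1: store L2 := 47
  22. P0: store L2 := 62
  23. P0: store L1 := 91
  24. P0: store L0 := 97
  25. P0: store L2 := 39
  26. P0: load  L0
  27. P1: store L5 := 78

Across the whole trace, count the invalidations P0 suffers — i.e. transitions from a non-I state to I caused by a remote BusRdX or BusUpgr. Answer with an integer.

invalidations = 3

  op1 P1: load  L2 → I/E on L2; bus BusRd; mem=80
  op2 P1: store L2 := 20 → I/M on L2; bus (none); mem=80
  op3 P1: load  L2 → I/M on L2; bus (none); mem=80
  op4 P1: store L2 := 12 → I/M on L2; bus (none); mem=80
  op5 P1: load  L2 → I/M on L2; bus (none); mem=80
  op6 P0: load  L2 → S/O on L2; bus BusRd; mem=80
  op7 P0: store L4 := 38 → M/I on L4; bus BusRdX; mem=80
  op8 P0: load  L2 → S/O on L2; bus (none); mem=80
  op9 P0: load  L2 → S/O on L2; bus (none); mem=80
  op10 P0: load  L3 → E/I on L3; bus BusRd; mem=70
  op11 P0: store L0 := 86 → M/I on L0; bus BusRdX; mem=30
  op12 P0: store L2 := 8 → M/I on L2; bus BusUpgr Flush; mem=12
  op13 P0: load  L0 → M/I on L0; bus (none); mem=30
  op14 P1: store L0 := 14 → I/M on L0; bus BusRdX Flush; mem=86
  op15 P0: load  L2 → M/I on L2; bus (none); mem=12
  op16 P0: load  L1 → E/I on L1; bus BusRd; mem=60
  op17 P1: load  L4 → O/S on L4; bus BusRd; mem=80
  op18 P1: store L2 := 1 → I/M on L2; bus BusRdX Flush; mem=8
  op19 P1: load  L2 → I/M on L2; bus (none); mem=8
  op20 P0: load  L2 → S/O on L2; bus BusRd; mem=8
  op21 P1: store L2 := 47 → I/M on L2; bus BusUpgr; mem=8
  op22 P0: store L2 := 62 → M/I on L2; bus BusRdX Flush; mem=47
  op23 P0: store L1 := 91 → M/I on L1; bus (none); mem=60
  op24 P0: store L0 := 97 → M/I on L0; bus BusRdX Flush; mem=14
  op25 P0: store L2 := 39 → M/I on L2; bus (none); mem=47
  op26 P0: load  L0 → M/I on L0; bus (none); mem=14
  op27 P1: store L5 := 78 → I/M on L5; bus BusRdX; mem=70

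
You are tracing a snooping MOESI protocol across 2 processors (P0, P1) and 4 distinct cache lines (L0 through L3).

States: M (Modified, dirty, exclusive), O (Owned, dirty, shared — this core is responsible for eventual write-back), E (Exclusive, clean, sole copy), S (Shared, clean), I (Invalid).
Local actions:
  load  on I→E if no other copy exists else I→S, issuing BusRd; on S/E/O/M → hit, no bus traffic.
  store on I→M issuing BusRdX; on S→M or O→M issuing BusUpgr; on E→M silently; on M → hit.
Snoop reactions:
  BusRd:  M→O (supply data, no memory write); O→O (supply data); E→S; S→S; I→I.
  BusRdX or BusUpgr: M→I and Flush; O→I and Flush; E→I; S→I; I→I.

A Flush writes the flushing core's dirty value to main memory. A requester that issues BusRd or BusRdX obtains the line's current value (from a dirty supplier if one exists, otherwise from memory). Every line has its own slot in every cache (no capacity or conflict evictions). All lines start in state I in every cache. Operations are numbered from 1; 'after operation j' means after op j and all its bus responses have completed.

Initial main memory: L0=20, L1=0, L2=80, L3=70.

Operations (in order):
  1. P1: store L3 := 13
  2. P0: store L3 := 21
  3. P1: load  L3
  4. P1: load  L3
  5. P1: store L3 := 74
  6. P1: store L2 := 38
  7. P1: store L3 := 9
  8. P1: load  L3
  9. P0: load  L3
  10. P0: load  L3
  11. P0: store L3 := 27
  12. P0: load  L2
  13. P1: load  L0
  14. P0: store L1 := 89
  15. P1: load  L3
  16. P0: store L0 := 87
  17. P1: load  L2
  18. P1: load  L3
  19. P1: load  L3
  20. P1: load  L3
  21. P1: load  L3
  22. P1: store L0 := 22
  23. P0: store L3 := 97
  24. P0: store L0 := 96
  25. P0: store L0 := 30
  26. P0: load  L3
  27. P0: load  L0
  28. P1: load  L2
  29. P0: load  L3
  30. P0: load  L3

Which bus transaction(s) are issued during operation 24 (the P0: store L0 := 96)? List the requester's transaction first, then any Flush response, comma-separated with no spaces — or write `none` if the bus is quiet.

bus = BusRdX,Flush

[1] P1: store L3 := 13 | P0:I, P1:M(13) | bus: BusRdX
[2] P0: store L3 := 21 | P0:M(21), P1:I | bus: BusRdX,Flush
[3] P1: load  L3 | P0:O(21), P1:S(21) | bus: BusRd
[4] P1: load  L3 | P0:O(21), P1:S(21) | bus: none
[5] P1: store L3 := 74 | P0:I, P1:M(74) | bus: BusUpgr,Flush
[6] P1: store L2 := 38 | P0:I, P1:M(38) | bus: BusRdX
[7] P1: store L3 := 9 | P0:I, P1:M(9) | bus: none
[8] P1: load  L3 | P0:I, P1:M(9) | bus: none
[9] P0: load  L3 | P0:S(9), P1:O(9) | bus: BusRd
[10] P0: load  L3 | P0:S(9), P1:O(9) | bus: none
[11] P0: store L3 := 27 | P0:M(27), P1:I | bus: BusUpgr,Flush
[12] P0: load  L2 | P0:S(38), P1:O(38) | bus: BusRd
[13] P1: load  L0 | P0:I, P1:E(20) | bus: BusRd
[14] P0: store L1 := 89 | P0:M(89), P1:I | bus: BusRdX
[15] P1: load  L3 | P0:O(27), P1:S(27) | bus: BusRd
[16] P0: store L0 := 87 | P0:M(87), P1:I | bus: BusRdX
[17] P1: load  L2 | P0:S(38), P1:O(38) | bus: none
[18] P1: load  L3 | P0:O(27), P1:S(27) | bus: none
[19] P1: load  L3 | P0:O(27), P1:S(27) | bus: none
[20] P1: load  L3 | P0:O(27), P1:S(27) | bus: none
[21] P1: load  L3 | P0:O(27), P1:S(27) | bus: none
[22] P1: store L0 := 22 | P0:I, P1:M(22) | bus: BusRdX,Flush
[23] P0: store L3 := 97 | P0:M(97), P1:I | bus: BusUpgr
[24] P0: store L0 := 96 | P0:M(96), P1:I | bus: BusRdX,Flush
[25] P0: store L0 := 30 | P0:M(30), P1:I | bus: none
[26] P0: load  L3 | P0:M(97), P1:I | bus: none
[27] P0: load  L0 | P0:M(30), P1:I | bus: none
[28] P1: load  L2 | P0:S(38), P1:O(38) | bus: none
[29] P0: load  L3 | P0:M(97), P1:I | bus: none
[30] P0: load  L3 | P0:M(97), P1:I | bus: none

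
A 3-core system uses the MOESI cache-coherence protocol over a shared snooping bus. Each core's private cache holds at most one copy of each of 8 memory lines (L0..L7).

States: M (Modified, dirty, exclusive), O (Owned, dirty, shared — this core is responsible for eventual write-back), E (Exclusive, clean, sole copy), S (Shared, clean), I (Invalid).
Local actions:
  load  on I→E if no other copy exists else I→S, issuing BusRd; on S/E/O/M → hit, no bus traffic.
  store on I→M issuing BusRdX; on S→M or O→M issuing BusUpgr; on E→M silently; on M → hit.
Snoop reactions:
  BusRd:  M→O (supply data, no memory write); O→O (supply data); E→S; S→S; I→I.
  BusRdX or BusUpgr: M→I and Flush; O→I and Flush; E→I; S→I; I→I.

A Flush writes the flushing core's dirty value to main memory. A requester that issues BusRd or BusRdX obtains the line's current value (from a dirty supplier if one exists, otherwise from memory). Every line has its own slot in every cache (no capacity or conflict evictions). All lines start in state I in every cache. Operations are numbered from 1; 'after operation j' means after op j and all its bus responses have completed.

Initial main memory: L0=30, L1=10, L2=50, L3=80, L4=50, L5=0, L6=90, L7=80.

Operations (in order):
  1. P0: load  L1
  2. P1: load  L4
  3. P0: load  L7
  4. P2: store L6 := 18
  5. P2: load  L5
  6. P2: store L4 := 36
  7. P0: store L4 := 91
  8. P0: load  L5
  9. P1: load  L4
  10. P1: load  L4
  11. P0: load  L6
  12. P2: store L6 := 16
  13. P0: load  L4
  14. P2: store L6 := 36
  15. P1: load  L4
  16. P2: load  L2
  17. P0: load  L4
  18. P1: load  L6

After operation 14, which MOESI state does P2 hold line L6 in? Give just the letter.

step 1: P0: load  L1  ⟶  EII  (L1)  txn=BusRd  M[L1]=10
step 2: P1: load  L4  ⟶  IEI  (L4)  txn=BusRd  M[L4]=50
step 3: P0: load  L7  ⟶  EII  (L7)  txn=BusRd  M[L7]=80
step 4: P2: store L6 := 18  ⟶  IIM  (L6)  txn=BusRdX  M[L6]=90
step 5: P2: load  L5  ⟶  IIE  (L5)  txn=BusRd  M[L5]=0
step 6: P2: store L4 := 36  ⟶  IIM  (L4)  txn=BusRdX  M[L4]=50
step 7: P0: store L4 := 91  ⟶  MII  (L4)  txn=BusRdX+Flush  M[L4]=36
step 8: P0: load  L5  ⟶  SIS  (L5)  txn=BusRd  M[L5]=0
step 9: P1: load  L4  ⟶  OSI  (L4)  txn=BusRd  M[L4]=36
step 10: P1: load  L4  ⟶  OSI  (L4)  txn=∅  M[L4]=36
step 11: P0: load  L6  ⟶  SIO  (L6)  txn=BusRd  M[L6]=90
step 12: P2: store L6 := 16  ⟶  IIM  (L6)  txn=BusUpgr  M[L6]=90
step 13: P0: load  L4  ⟶  OSI  (L4)  txn=∅  M[L4]=36
step 14: P2: store L6 := 36  ⟶  IIM  (L6)  txn=∅  M[L6]=90
step 15: P1: load  L4  ⟶  OSI  (L4)  txn=∅  M[L4]=36
step 16: P2: load  L2  ⟶  IIE  (L2)  txn=BusRd  M[L2]=50
step 17: P0: load  L4  ⟶  OSI  (L4)  txn=∅  M[L4]=36
step 18: P1: load  L6  ⟶  ISO  (L6)  txn=BusRd  M[L6]=90

state = M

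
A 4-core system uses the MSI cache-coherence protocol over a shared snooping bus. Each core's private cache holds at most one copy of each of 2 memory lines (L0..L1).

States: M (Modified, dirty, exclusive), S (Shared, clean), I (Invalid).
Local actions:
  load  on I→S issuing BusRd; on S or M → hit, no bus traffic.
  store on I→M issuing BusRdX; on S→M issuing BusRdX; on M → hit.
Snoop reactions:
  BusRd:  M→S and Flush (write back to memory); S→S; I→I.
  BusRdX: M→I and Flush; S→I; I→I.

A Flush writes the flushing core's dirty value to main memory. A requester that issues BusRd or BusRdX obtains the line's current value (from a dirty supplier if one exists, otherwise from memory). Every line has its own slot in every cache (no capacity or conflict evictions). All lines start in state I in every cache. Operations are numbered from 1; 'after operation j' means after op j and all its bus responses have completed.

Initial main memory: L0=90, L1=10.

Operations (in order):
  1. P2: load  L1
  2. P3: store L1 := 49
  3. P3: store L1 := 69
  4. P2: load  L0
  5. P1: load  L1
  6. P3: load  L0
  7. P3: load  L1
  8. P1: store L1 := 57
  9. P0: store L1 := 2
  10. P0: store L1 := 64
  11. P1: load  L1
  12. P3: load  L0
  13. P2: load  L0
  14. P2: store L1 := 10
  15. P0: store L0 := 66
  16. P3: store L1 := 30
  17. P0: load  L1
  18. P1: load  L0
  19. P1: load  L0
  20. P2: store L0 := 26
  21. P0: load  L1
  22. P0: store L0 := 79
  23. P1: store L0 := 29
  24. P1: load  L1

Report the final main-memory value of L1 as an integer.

memory[L1] = 30

1. P2: load  L1  bus=[BusRd]  L1: P0=I P1=I P2=S P3=I  mem[L1]=10
2. P3: store L1 := 49  bus=[BusRdX]  L1: P0=I P1=I P2=I P3=M  mem[L1]=10
3. P3: store L1 := 69  bus=[-]  L1: P0=I P1=I P2=I P3=M  mem[L1]=10
4. P2: load  L0  bus=[BusRd]  L0: P0=I P1=I P2=S P3=I  mem[L0]=90
5. P1: load  L1  bus=[BusRd,Flush]  L1: P0=I P1=S P2=I P3=S  mem[L1]=69
6. P3: load  L0  bus=[BusRd]  L0: P0=I P1=I P2=S P3=S  mem[L0]=90
7. P3: load  L1  bus=[-]  L1: P0=I P1=S P2=I P3=S  mem[L1]=69
8. P1: store L1 := 57  bus=[BusRdX]  L1: P0=I P1=M P2=I P3=I  mem[L1]=69
9. P0: store L1 := 2  bus=[BusRdX,Flush]  L1: P0=M P1=I P2=I P3=I  mem[L1]=57
10. P0: store L1 := 64  bus=[-]  L1: P0=M P1=I P2=I P3=I  mem[L1]=57
11. P1: load  L1  bus=[BusRd,Flush]  L1: P0=S P1=S P2=I P3=I  mem[L1]=64
12. P3: load  L0  bus=[-]  L0: P0=I P1=I P2=S P3=S  mem[L0]=90
13. P2: load  L0  bus=[-]  L0: P0=I P1=I P2=S P3=S  mem[L0]=90
14. P2: store L1 := 10  bus=[BusRdX]  L1: P0=I P1=I P2=M P3=I  mem[L1]=64
15. P0: store L0 := 66  bus=[BusRdX]  L0: P0=M P1=I P2=I P3=I  mem[L0]=90
16. P3: store L1 := 30  bus=[BusRdX,Flush]  L1: P0=I P1=I P2=I P3=M  mem[L1]=10
17. P0: load  L1  bus=[BusRd,Flush]  L1: P0=S P1=I P2=I P3=S  mem[L1]=30
18. P1: load  L0  bus=[BusRd,Flush]  L0: P0=S P1=S P2=I P3=I  mem[L0]=66
19. P1: load  L0  bus=[-]  L0: P0=S P1=S P2=I P3=I  mem[L0]=66
20. P2: store L0 := 26  bus=[BusRdX]  L0: P0=I P1=I P2=M P3=I  mem[L0]=66
21. P0: load  L1  bus=[-]  L1: P0=S P1=I P2=I P3=S  mem[L1]=30
22. P0: store L0 := 79  bus=[BusRdX,Flush]  L0: P0=M P1=I P2=I P3=I  mem[L0]=26
23. P1: store L0 := 29  bus=[BusRdX,Flush]  L0: P0=I P1=M P2=I P3=I  mem[L0]=79
24. P1: load  L1  bus=[BusRd]  L1: P0=S P1=S P2=I P3=S  mem[L1]=30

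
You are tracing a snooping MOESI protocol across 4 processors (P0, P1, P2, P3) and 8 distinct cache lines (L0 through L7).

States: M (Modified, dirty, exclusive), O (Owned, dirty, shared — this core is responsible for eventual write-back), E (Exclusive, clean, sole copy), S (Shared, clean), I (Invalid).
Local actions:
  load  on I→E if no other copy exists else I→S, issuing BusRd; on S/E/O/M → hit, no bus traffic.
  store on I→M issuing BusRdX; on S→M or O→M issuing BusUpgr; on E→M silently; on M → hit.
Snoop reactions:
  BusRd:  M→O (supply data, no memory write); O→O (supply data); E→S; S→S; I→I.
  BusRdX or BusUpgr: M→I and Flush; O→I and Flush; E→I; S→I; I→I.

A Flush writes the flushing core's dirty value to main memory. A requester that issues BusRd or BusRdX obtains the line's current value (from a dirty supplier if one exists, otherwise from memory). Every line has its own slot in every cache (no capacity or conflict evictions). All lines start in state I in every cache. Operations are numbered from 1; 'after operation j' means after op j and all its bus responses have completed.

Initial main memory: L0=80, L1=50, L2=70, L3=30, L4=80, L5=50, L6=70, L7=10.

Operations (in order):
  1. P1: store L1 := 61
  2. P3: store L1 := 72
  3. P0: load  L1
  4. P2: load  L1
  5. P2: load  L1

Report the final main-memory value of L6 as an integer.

step 1: P1: store L1 := 61  ⟶  IMII  (L1)  txn=BusRdX  M[L1]=50
step 2: P3: store L1 := 72  ⟶  IIIM  (L1)  txn=BusRdX+Flush  M[L1]=61
step 3: P0: load  L1  ⟶  SIIO  (L1)  txn=BusRd  M[L1]=61
step 4: P2: load  L1  ⟶  SISO  (L1)  txn=BusRd  M[L1]=61
step 5: P2: load  L1  ⟶  SISO  (L1)  txn=∅  M[L1]=61

memory[L6] = 70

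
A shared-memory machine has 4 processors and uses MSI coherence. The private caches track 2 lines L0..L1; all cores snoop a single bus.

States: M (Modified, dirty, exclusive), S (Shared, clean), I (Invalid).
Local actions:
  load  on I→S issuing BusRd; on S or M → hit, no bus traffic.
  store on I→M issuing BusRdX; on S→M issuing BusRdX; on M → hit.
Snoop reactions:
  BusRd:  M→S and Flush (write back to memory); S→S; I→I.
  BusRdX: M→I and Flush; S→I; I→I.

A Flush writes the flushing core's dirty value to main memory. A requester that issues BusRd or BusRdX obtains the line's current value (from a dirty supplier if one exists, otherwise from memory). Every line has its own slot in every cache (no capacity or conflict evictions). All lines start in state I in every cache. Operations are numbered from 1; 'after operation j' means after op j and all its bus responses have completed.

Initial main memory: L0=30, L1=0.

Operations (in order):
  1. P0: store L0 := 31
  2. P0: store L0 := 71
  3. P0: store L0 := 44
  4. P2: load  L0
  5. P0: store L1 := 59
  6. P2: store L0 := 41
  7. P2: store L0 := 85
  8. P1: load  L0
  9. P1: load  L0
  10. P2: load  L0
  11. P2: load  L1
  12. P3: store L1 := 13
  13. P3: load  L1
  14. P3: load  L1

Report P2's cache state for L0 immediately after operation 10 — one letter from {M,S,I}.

  op1 P0: store L0 := 31 → M/I/I/I on L0; bus BusRdX; mem=30
  op2 P0: store L0 := 71 → M/I/I/I on L0; bus (none); mem=30
  op3 P0: store L0 := 44 → M/I/I/I on L0; bus (none); mem=30
  op4 P2: load  L0 → S/I/S/I on L0; bus BusRd Flush; mem=44
  op5 P0: store L1 := 59 → M/I/I/I on L1; bus BusRdX; mem=0
  op6 P2: store L0 := 41 → I/I/M/I on L0; bus BusRdX; mem=44
  op7 P2: store L0 := 85 → I/I/M/I on L0; bus (none); mem=44
  op8 P1: load  L0 → I/S/S/I on L0; bus BusRd Flush; mem=85
  op9 P1: load  L0 → I/S/S/I on L0; bus (none); mem=85
  op10 P2: load  L0 → I/S/S/I on L0; bus (none); mem=85
  op11 P2: load  L1 → S/I/S/I on L1; bus BusRd Flush; mem=59
  op12 P3: store L1 := 13 → I/I/I/M on L1; bus BusRdX; mem=59
  op13 P3: load  L1 → I/I/I/M on L1; bus (none); mem=59
  op14 P3: load  L1 → I/I/I/M on L1; bus (none); mem=59

state = S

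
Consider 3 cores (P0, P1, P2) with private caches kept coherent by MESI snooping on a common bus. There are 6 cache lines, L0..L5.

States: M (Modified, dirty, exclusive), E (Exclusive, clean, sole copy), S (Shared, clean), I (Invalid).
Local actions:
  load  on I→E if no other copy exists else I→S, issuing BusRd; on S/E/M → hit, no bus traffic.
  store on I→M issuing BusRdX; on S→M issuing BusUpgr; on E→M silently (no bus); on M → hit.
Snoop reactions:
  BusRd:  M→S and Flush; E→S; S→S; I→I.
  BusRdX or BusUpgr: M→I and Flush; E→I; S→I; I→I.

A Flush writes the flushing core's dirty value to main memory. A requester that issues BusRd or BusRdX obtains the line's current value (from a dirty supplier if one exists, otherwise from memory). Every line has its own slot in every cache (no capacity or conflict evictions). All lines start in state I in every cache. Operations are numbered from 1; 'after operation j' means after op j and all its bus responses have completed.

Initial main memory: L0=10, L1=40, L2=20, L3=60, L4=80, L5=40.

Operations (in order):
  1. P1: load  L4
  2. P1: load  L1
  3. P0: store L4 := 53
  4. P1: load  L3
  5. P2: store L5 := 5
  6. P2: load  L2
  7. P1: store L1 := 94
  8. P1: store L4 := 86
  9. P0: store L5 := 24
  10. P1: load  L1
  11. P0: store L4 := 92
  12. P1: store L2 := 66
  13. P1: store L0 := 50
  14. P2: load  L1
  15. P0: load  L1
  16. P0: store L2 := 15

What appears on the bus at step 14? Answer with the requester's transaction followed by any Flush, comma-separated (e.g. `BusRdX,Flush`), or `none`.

bus = BusRd,Flush

  op1 P1: load  L4 → I/E/I on L4; bus BusRd; mem=80
  op2 P1: load  L1 → I/E/I on L1; bus BusRd; mem=40
  op3 P0: store L4 := 53 → M/I/I on L4; bus BusRdX; mem=80
  op4 P1: load  L3 → I/E/I on L3; bus BusRd; mem=60
  op5 P2: store L5 := 5 → I/I/M on L5; bus BusRdX; mem=40
  op6 P2: load  L2 → I/I/E on L2; bus BusRd; mem=20
  op7 P1: store L1 := 94 → I/M/I on L1; bus (none); mem=40
  op8 P1: store L4 := 86 → I/M/I on L4; bus BusRdX Flush; mem=53
  op9 P0: store L5 := 24 → M/I/I on L5; bus BusRdX Flush; mem=5
  op10 P1: load  L1 → I/M/I on L1; bus (none); mem=40
  op11 P0: store L4 := 92 → M/I/I on L4; bus BusRdX Flush; mem=86
  op12 P1: store L2 := 66 → I/M/I on L2; bus BusRdX; mem=20
  op13 P1: store L0 := 50 → I/M/I on L0; bus BusRdX; mem=10
  op14 P2: load  L1 → I/S/S on L1; bus BusRd Flush; mem=94
  op15 P0: load  L1 → S/S/S on L1; bus BusRd; mem=94
  op16 P0: store L2 := 15 → M/I/I on L2; bus BusRdX Flush; mem=66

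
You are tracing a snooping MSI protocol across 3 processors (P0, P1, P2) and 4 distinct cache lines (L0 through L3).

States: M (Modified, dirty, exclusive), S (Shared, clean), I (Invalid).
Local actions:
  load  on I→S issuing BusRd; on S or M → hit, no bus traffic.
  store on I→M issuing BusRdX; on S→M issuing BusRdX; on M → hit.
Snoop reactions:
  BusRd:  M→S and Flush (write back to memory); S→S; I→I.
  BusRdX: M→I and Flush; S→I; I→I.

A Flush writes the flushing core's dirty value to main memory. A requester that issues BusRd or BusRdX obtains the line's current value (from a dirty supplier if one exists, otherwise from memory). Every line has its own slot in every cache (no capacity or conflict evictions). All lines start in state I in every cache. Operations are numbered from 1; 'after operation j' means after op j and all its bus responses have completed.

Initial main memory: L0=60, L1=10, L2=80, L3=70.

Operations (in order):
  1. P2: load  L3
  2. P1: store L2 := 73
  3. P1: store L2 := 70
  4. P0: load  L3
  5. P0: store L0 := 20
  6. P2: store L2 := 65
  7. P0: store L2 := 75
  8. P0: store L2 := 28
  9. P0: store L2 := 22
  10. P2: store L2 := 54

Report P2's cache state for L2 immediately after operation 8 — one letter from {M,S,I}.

step 1: P2: load  L3  ⟶  IIS  (L3)  txn=BusRd  M[L3]=70
step 2: P1: store L2 := 73  ⟶  IMI  (L2)  txn=BusRdX  M[L2]=80
step 3: P1: store L2 := 70  ⟶  IMI  (L2)  txn=∅  M[L2]=80
step 4: P0: load  L3  ⟶  SIS  (L3)  txn=BusRd  M[L3]=70
step 5: P0: store L0 := 20  ⟶  MII  (L0)  txn=BusRdX  M[L0]=60
step 6: P2: store L2 := 65  ⟶  IIM  (L2)  txn=BusRdX+Flush  M[L2]=70
step 7: P0: store L2 := 75  ⟶  MII  (L2)  txn=BusRdX+Flush  M[L2]=65
step 8: P0: store L2 := 28  ⟶  MII  (L2)  txn=∅  M[L2]=65
step 9: P0: store L2 := 22  ⟶  MII  (L2)  txn=∅  M[L2]=65
step 10: P2: store L2 := 54  ⟶  IIM  (L2)  txn=BusRdX+Flush  M[L2]=22

state = I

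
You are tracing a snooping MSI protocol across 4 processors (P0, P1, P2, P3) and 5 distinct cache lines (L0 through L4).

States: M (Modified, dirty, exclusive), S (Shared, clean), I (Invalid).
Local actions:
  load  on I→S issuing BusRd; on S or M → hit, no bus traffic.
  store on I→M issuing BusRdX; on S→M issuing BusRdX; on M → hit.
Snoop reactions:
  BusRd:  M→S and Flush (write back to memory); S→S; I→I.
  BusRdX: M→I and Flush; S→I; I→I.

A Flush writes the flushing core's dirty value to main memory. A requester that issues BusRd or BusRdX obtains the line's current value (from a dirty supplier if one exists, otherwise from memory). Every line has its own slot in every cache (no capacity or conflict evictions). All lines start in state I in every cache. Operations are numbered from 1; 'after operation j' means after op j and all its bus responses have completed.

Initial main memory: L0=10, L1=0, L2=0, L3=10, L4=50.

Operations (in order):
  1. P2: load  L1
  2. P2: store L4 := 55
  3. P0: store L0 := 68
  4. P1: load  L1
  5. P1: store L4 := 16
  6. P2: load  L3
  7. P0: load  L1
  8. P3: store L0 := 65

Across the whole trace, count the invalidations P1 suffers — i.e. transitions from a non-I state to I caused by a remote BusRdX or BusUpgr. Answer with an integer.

step 1: P2: load  L1  ⟶  IISI  (L1)  txn=BusRd  M[L1]=0
step 2: P2: store L4 := 55  ⟶  IIMI  (L4)  txn=BusRdX  M[L4]=50
step 3: P0: store L0 := 68  ⟶  MIII  (L0)  txn=BusRdX  M[L0]=10
step 4: P1: load  L1  ⟶  ISSI  (L1)  txn=BusRd  M[L1]=0
step 5: P1: store L4 := 16  ⟶  IMII  (L4)  txn=BusRdX+Flush  M[L4]=55
step 6: P2: load  L3  ⟶  IISI  (L3)  txn=BusRd  M[L3]=10
step 7: P0: load  L1  ⟶  SSSI  (L1)  txn=BusRd  M[L1]=0
step 8: P3: store L0 := 65  ⟶  IIIM  (L0)  txn=BusRdX+Flush  M[L0]=68

invalidations = 0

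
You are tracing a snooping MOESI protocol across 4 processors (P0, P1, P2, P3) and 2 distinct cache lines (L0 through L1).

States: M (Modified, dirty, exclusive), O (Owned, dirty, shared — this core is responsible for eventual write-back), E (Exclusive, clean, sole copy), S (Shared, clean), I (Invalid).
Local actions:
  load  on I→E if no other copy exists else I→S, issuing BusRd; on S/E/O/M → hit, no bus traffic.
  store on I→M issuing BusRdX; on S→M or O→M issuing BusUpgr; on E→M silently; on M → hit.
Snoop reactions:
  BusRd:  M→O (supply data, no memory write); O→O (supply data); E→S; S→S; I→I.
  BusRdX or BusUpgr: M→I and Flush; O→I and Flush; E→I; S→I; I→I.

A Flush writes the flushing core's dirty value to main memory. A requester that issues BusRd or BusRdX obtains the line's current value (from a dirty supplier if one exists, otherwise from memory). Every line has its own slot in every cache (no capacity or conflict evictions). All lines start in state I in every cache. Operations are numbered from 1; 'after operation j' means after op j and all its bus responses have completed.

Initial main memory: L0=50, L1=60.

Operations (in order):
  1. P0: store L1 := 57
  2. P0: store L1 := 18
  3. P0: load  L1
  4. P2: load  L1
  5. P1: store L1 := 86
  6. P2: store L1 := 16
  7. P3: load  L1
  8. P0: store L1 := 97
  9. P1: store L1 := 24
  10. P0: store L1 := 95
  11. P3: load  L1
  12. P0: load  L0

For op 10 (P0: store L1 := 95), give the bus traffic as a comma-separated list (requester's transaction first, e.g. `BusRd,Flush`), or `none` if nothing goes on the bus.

bus = BusRdX,Flush

[1] P0: store L1 := 57 | P0:M(57), P1:I, P2:I, P3:I | bus: BusRdX
[2] P0: store L1 := 18 | P0:M(18), P1:I, P2:I, P3:I | bus: none
[3] P0: load  L1 | P0:M(18), P1:I, P2:I, P3:I | bus: none
[4] P2: load  L1 | P0:O(18), P1:I, P2:S(18), P3:I | bus: BusRd
[5] P1: store L1 := 86 | P0:I, P1:M(86), P2:I, P3:I | bus: BusRdX,Flush
[6] P2: store L1 := 16 | P0:I, P1:I, P2:M(16), P3:I | bus: BusRdX,Flush
[7] P3: load  L1 | P0:I, P1:I, P2:O(16), P3:S(16) | bus: BusRd
[8] P0: store L1 := 97 | P0:M(97), P1:I, P2:I, P3:I | bus: BusRdX,Flush
[9] P1: store L1 := 24 | P0:I, P1:M(24), P2:I, P3:I | bus: BusRdX,Flush
[10] P0: store L1 := 95 | P0:M(95), P1:I, P2:I, P3:I | bus: BusRdX,Flush
[11] P3: load  L1 | P0:O(95), P1:I, P2:I, P3:S(95) | bus: BusRd
[12] P0: load  L0 | P0:E(50), P1:I, P2:I, P3:I | bus: BusRd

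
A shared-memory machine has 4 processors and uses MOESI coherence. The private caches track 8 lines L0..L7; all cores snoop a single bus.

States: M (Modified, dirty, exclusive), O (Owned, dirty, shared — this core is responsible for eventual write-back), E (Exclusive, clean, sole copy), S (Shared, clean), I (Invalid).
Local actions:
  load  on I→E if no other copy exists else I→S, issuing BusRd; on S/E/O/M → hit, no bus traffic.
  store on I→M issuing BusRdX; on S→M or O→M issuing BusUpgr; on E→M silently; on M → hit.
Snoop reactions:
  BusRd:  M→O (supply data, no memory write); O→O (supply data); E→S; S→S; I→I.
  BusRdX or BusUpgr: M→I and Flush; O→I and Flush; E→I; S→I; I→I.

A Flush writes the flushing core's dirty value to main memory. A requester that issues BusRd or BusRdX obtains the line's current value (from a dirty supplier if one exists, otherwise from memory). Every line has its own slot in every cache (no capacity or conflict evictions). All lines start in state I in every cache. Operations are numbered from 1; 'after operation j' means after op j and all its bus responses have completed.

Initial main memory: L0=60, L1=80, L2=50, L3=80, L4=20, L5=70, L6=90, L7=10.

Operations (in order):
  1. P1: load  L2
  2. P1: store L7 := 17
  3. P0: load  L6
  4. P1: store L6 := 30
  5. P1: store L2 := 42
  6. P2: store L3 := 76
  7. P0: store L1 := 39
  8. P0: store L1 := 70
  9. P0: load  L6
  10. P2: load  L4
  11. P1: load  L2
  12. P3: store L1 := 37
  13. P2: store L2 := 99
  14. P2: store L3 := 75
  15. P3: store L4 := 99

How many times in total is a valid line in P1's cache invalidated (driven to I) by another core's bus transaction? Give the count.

[1] P1: load  L2 | P0:I, P1:E(50), P2:I, P3:I | bus: BusRd
[2] P1: store L7 := 17 | P0:I, P1:M(17), P2:I, P3:I | bus: BusRdX
[3] P0: load  L6 | P0:E(90), P1:I, P2:I, P3:I | bus: BusRd
[4] P1: store L6 := 30 | P0:I, P1:M(30), P2:I, P3:I | bus: BusRdX
[5] P1: store L2 := 42 | P0:I, P1:M(42), P2:I, P3:I | bus: none
[6] P2: store L3 := 76 | P0:I, P1:I, P2:M(76), P3:I | bus: BusRdX
[7] P0: store L1 := 39 | P0:M(39), P1:I, P2:I, P3:I | bus: BusRdX
[8] P0: store L1 := 70 | P0:M(70), P1:I, P2:I, P3:I | bus: none
[9] P0: load  L6 | P0:S(30), P1:O(30), P2:I, P3:I | bus: BusRd
[10] P2: load  L4 | P0:I, P1:I, P2:E(20), P3:I | bus: BusRd
[11] P1: load  L2 | P0:I, P1:M(42), P2:I, P3:I | bus: none
[12] P3: store L1 := 37 | P0:I, P1:I, P2:I, P3:M(37) | bus: BusRdX,Flush
[13] P2: store L2 := 99 | P0:I, P1:I, P2:M(99), P3:I | bus: BusRdX,Flush
[14] P2: store L3 := 75 | P0:I, P1:I, P2:M(75), P3:I | bus: none
[15] P3: store L4 := 99 | P0:I, P1:I, P2:I, P3:M(99) | bus: BusRdX

invalidations = 1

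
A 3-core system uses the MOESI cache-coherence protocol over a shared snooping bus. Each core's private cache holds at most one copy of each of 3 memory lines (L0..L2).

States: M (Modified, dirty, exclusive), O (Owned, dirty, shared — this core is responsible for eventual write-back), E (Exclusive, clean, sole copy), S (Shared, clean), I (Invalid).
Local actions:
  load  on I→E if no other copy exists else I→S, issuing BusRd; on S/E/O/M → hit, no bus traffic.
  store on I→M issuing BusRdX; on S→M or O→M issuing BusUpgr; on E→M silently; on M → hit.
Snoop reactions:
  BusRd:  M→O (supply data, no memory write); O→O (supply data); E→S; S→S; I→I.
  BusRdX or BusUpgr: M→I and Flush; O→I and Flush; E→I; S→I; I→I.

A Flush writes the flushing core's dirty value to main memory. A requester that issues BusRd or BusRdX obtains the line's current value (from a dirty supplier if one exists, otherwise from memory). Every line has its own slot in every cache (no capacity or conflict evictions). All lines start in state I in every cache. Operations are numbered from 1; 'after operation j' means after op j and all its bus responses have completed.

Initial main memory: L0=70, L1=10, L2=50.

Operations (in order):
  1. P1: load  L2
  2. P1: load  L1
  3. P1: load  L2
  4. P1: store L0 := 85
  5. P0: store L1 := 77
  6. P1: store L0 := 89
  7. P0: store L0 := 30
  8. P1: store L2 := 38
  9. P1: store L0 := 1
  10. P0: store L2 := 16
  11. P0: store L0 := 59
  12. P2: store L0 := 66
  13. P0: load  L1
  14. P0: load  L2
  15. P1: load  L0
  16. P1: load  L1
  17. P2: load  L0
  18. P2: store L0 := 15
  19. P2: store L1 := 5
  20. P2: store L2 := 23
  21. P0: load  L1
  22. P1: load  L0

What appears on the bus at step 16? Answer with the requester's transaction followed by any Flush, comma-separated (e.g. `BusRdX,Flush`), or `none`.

bus = BusRd

  op1 P1: load  L2 → I/E/I on L2; bus BusRd; mem=50
  op2 P1: load  L1 → I/E/I on L1; bus BusRd; mem=10
  op3 P1: load  L2 → I/E/I on L2; bus (none); mem=50
  op4 P1: store L0 := 85 → I/M/I on L0; bus BusRdX; mem=70
  op5 P0: store L1 := 77 → M/I/I on L1; bus BusRdX; mem=10
  op6 P1: store L0 := 89 → I/M/I on L0; bus (none); mem=70
  op7 P0: store L0 := 30 → M/I/I on L0; bus BusRdX Flush; mem=89
  op8 P1: store L2 := 38 → I/M/I on L2; bus (none); mem=50
  op9 P1: store L0 := 1 → I/M/I on L0; bus BusRdX Flush; mem=30
  op10 P0: store L2 := 16 → M/I/I on L2; bus BusRdX Flush; mem=38
  op11 P0: store L0 := 59 → M/I/I on L0; bus BusRdX Flush; mem=1
  op12 P2: store L0 := 66 → I/I/M on L0; bus BusRdX Flush; mem=59
  op13 P0: load  L1 → M/I/I on L1; bus (none); mem=10
  op14 P0: load  L2 → M/I/I on L2; bus (none); mem=38
  op15 P1: load  L0 → I/S/O on L0; bus BusRd; mem=59
  op16 P1: load  L1 → O/S/I on L1; bus BusRd; mem=10
  op17 P2: load  L0 → I/S/O on L0; bus (none); mem=59
  op18 P2: store L0 := 15 → I/I/M on L0; bus BusUpgr; mem=59
  op19 P2: store L1 := 5 → I/I/M on L1; bus BusRdX Flush; mem=77
  op20 P2: store L2 := 23 → I/I/M on L2; bus BusRdX Flush; mem=16
  op21 P0: load  L1 → S/I/O on L1; bus BusRd; mem=77
  op22 P1: load  L0 → I/S/O on L0; bus BusRd; mem=59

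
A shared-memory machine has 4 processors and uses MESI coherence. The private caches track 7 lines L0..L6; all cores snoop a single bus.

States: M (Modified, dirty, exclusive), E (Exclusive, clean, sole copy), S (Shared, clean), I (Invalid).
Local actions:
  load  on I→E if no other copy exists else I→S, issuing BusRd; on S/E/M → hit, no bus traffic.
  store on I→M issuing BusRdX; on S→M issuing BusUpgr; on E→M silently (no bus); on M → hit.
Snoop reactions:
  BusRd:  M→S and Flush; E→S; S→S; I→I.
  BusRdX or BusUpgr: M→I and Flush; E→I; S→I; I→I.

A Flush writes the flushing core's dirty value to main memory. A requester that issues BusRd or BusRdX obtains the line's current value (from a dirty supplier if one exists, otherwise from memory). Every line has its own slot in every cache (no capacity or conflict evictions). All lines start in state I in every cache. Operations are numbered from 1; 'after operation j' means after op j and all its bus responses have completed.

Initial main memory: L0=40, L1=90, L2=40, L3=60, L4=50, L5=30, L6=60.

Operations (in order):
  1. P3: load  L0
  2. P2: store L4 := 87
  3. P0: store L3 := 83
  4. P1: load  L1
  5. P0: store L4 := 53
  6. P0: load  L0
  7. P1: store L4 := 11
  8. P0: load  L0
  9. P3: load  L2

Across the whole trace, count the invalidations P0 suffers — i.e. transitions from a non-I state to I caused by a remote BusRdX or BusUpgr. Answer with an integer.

invalidations = 1

1. P3: load  L0  bus=[BusRd]  L0: P0=I P1=I P2=I P3=E  mem[L0]=40
2. P2: store L4 := 87  bus=[BusRdX]  L4: P0=I P1=I P2=M P3=I  mem[L4]=50
3. P0: store L3 := 83  bus=[BusRdX]  L3: P0=M P1=I P2=I P3=I  mem[L3]=60
4. P1: load  L1  bus=[BusRd]  L1: P0=I P1=E P2=I P3=I  mem[L1]=90
5. P0: store L4 := 53  bus=[BusRdX,Flush]  L4: P0=M P1=I P2=I P3=I  mem[L4]=87
6. P0: load  L0  bus=[BusRd]  L0: P0=S P1=I P2=I P3=S  mem[L0]=40
7. P1: store L4 := 11  bus=[BusRdX,Flush]  L4: P0=I P1=M P2=I P3=I  mem[L4]=53
8. P0: load  L0  bus=[-]  L0: P0=S P1=I P2=I P3=S  mem[L0]=40
9. P3: load  L2  bus=[BusRd]  L2: P0=I P1=I P2=I P3=E  mem[L2]=40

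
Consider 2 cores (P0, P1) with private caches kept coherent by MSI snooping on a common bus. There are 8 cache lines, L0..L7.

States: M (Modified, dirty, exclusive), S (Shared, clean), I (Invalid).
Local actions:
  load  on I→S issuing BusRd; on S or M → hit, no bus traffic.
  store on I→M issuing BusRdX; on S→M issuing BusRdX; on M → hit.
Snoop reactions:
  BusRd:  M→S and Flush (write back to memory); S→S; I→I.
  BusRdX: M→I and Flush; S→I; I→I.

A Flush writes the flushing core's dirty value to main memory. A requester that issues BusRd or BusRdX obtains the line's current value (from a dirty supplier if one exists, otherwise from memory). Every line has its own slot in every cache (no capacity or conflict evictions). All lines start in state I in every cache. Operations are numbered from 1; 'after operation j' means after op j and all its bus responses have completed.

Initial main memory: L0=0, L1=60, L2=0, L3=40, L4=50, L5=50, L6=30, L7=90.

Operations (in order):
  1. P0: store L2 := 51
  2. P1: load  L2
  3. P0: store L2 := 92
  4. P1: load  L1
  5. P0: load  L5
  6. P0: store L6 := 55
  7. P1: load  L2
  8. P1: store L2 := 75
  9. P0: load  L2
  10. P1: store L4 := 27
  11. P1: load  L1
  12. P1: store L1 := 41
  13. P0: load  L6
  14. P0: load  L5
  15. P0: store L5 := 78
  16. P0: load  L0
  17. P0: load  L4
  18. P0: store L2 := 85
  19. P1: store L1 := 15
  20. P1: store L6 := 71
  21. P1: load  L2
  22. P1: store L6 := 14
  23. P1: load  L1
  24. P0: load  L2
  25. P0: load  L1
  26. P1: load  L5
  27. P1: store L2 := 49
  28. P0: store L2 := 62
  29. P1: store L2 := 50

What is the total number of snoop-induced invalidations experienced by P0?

[1] P0: store L2 := 51 | P0:M(51), P1:I | bus: BusRdX
[2] P1: load  L2 | P0:S(51), P1:S(51) | bus: BusRd,Flush
[3] P0: store L2 := 92 | P0:M(92), P1:I | bus: BusRdX
[4] P1: load  L1 | P0:I, P1:S(60) | bus: BusRd
[5] P0: load  L5 | P0:S(50), P1:I | bus: BusRd
[6] P0: store L6 := 55 | P0:M(55), P1:I | bus: BusRdX
[7] P1: load  L2 | P0:S(92), P1:S(92) | bus: BusRd,Flush
[8] P1: store L2 := 75 | P0:I, P1:M(75) | bus: BusRdX
[9] P0: load  L2 | P0:S(75), P1:S(75) | bus: BusRd,Flush
[10] P1: store L4 := 27 | P0:I, P1:M(27) | bus: BusRdX
[11] P1: load  L1 | P0:I, P1:S(60) | bus: none
[12] P1: store L1 := 41 | P0:I, P1:M(41) | bus: BusRdX
[13] P0: load  L6 | P0:M(55), P1:I | bus: none
[14] P0: load  L5 | P0:S(50), P1:I | bus: none
[15] P0: store L5 := 78 | P0:M(78), P1:I | bus: BusRdX
[16] P0: load  L0 | P0:S(0), P1:I | bus: BusRd
[17] P0: load  L4 | P0:S(27), P1:S(27) | bus: BusRd,Flush
[18] P0: store L2 := 85 | P0:M(85), P1:I | bus: BusRdX
[19] P1: store L1 := 15 | P0:I, P1:M(15) | bus: none
[20] P1: store L6 := 71 | P0:I, P1:M(71) | bus: BusRdX,Flush
[21] P1: load  L2 | P0:S(85), P1:S(85) | bus: BusRd,Flush
[22] P1: store L6 := 14 | P0:I, P1:M(14) | bus: none
[23] P1: load  L1 | P0:I, P1:M(15) | bus: none
[24] P0: load  L2 | P0:S(85), P1:S(85) | bus: none
[25] P0: load  L1 | P0:S(15), P1:S(15) | bus: BusRd,Flush
[26] P1: load  L5 | P0:S(78), P1:S(78) | bus: BusRd,Flush
[27] P1: store L2 := 49 | P0:I, P1:M(49) | bus: BusRdX
[28] P0: store L2 := 62 | P0:M(62), P1:I | bus: BusRdX,Flush
[29] P1: store L2 := 50 | P0:I, P1:M(50) | bus: BusRdX,Flush

invalidations = 4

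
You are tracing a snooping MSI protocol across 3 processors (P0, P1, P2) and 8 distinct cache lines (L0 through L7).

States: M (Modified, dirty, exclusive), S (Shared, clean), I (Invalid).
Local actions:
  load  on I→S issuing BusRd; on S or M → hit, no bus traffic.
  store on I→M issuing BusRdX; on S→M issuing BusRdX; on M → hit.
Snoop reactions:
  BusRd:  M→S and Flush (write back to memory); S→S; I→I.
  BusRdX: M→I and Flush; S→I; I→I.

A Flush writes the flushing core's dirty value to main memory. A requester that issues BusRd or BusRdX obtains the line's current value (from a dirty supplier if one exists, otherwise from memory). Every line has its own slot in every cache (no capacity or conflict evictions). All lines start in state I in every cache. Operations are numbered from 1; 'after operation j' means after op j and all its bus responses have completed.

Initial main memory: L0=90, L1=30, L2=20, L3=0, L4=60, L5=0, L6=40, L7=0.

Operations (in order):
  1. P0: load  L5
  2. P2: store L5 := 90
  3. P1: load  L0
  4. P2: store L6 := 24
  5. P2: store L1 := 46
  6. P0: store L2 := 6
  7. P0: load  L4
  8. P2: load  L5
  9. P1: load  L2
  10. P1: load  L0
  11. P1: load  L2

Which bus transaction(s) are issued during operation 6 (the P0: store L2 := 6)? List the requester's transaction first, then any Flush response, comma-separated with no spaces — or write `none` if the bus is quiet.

bus = BusRdX

  op1 P0: load  L5 → S/I/I on L5; bus BusRd; mem=0
  op2 P2: store L5 := 90 → I/I/M on L5; bus BusRdX; mem=0
  op3 P1: load  L0 → I/S/I on L0; bus BusRd; mem=90
  op4 P2: store L6 := 24 → I/I/M on L6; bus BusRdX; mem=40
  op5 P2: store L1 := 46 → I/I/M on L1; bus BusRdX; mem=30
  op6 P0: store L2 := 6 → M/I/I on L2; bus BusRdX; mem=20
  op7 P0: load  L4 → S/I/I on L4; bus BusRd; mem=60
  op8 P2: load  L5 → I/I/M on L5; bus (none); mem=0
  op9 P1: load  L2 → S/S/I on L2; bus BusRd Flush; mem=6
  op10 P1: load  L0 → I/S/I on L0; bus (none); mem=90
  op11 P1: load  L2 → S/S/I on L2; bus (none); mem=6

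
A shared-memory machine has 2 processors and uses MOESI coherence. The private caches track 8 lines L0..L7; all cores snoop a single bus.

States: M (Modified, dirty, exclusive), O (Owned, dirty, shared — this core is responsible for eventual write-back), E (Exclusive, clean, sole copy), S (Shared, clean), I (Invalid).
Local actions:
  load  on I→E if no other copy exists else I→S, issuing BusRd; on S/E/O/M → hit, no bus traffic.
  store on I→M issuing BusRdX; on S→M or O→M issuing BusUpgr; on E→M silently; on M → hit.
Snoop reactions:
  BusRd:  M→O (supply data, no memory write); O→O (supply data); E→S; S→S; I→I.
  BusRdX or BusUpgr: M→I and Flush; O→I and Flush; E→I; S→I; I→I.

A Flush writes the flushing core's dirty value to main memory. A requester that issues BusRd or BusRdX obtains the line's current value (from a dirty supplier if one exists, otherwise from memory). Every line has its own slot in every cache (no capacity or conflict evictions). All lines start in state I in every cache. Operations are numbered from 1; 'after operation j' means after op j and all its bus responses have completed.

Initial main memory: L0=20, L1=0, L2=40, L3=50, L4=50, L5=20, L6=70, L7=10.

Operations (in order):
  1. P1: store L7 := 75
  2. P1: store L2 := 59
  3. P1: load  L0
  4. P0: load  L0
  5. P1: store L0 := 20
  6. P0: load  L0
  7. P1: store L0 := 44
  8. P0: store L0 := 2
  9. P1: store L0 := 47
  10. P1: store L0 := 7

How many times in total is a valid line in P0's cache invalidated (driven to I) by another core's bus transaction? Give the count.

invalidations = 3

[1] P1: store L7 := 75 | P0:I, P1:M(75) | bus: BusRdX
[2] P1: store L2 := 59 | P0:I, P1:M(59) | bus: BusRdX
[3] P1: load  L0 | P0:I, P1:E(20) | bus: BusRd
[4] P0: load  L0 | P0:S(20), P1:S(20) | bus: BusRd
[5] P1: store L0 := 20 | P0:I, P1:M(20) | bus: BusUpgr
[6] P0: load  L0 | P0:S(20), P1:O(20) | bus: BusRd
[7] P1: store L0 := 44 | P0:I, P1:M(44) | bus: BusUpgr
[8] P0: store L0 := 2 | P0:M(2), P1:I | bus: BusRdX,Flush
[9] P1: store L0 := 47 | P0:I, P1:M(47) | bus: BusRdX,Flush
[10] P1: store L0 := 7 | P0:I, P1:M(7) | bus: none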